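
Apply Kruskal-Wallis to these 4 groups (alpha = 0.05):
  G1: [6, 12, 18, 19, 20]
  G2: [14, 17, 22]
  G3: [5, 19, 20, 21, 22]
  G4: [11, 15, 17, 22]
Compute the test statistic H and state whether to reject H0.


Step 1: Combine all N = 17 observations and assign midranks.
sorted (value, group, rank): (5,G3,1), (6,G1,2), (11,G4,3), (12,G1,4), (14,G2,5), (15,G4,6), (17,G2,7.5), (17,G4,7.5), (18,G1,9), (19,G1,10.5), (19,G3,10.5), (20,G1,12.5), (20,G3,12.5), (21,G3,14), (22,G2,16), (22,G3,16), (22,G4,16)
Step 2: Sum ranks within each group.
R_1 = 38 (n_1 = 5)
R_2 = 28.5 (n_2 = 3)
R_3 = 54 (n_3 = 5)
R_4 = 32.5 (n_4 = 4)
Step 3: H = 12/(N(N+1)) * sum(R_i^2/n_i) - 3(N+1)
     = 12/(17*18) * (38^2/5 + 28.5^2/3 + 54^2/5 + 32.5^2/4) - 3*18
     = 0.039216 * 1406.81 - 54
     = 1.169118.
Step 4: Ties present; correction factor C = 1 - 42/(17^3 - 17) = 0.991422. Corrected H = 1.169118 / 0.991422 = 1.179234.
Step 5: Under H0, H ~ chi^2(3); p-value = 0.757989.
Step 6: alpha = 0.05. fail to reject H0.

H = 1.1792, df = 3, p = 0.757989, fail to reject H0.


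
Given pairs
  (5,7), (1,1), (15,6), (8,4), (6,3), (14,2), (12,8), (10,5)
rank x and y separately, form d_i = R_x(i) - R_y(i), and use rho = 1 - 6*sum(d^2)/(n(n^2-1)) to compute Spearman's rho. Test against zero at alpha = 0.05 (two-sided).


Step 1: Rank x and y separately (midranks; no ties here).
rank(x): 5->2, 1->1, 15->8, 8->4, 6->3, 14->7, 12->6, 10->5
rank(y): 7->7, 1->1, 6->6, 4->4, 3->3, 2->2, 8->8, 5->5
Step 2: d_i = R_x(i) - R_y(i); compute d_i^2.
  (2-7)^2=25, (1-1)^2=0, (8-6)^2=4, (4-4)^2=0, (3-3)^2=0, (7-2)^2=25, (6-8)^2=4, (5-5)^2=0
sum(d^2) = 58.
Step 3: rho = 1 - 6*58 / (8*(8^2 - 1)) = 1 - 348/504 = 0.309524.
Step 4: Under H0, t = rho * sqrt((n-2)/(1-rho^2)) = 0.7973 ~ t(6).
Step 5: Two-sided p-value from the t-distribution with 6 df = 0.455645.
Step 6: alpha = 0.05. fail to reject H0.

rho = 0.3095, p = 0.455645, fail to reject H0 at alpha = 0.05.


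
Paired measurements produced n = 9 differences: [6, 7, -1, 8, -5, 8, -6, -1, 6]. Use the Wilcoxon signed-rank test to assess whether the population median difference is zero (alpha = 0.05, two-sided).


Step 1: Drop any zero differences (none here) and take |d_i|.
|d| = [6, 7, 1, 8, 5, 8, 6, 1, 6]
Step 2: Midrank |d_i| (ties get averaged ranks).
ranks: |6|->5, |7|->7, |1|->1.5, |8|->8.5, |5|->3, |8|->8.5, |6|->5, |1|->1.5, |6|->5
Step 3: Attach original signs; sum ranks with positive sign and with negative sign.
W+ = 5 + 7 + 8.5 + 8.5 + 5 = 34
W- = 1.5 + 3 + 5 + 1.5 = 11
(Check: W+ + W- = 45 should equal n(n+1)/2 = 45.)
Step 4: Test statistic W = min(W+, W-) = 11.
Step 5: Ties in |d|, so use the tie-corrected normal approximation.
        E[W] = n(n+1)/4 = 9*10/4 = 22.5.
        Tie groups: |d|=1 (t=2), |d|=6 (t=3), |d|=8 (t=2); sum(t^3 - t) = 36.
        Var[W] = n(n+1)(2n+1)/24 - sum(t^3-t)/48 = 1710/24 - 36/48 = 70.5.
        z = (W - E[W]) / sqrt(Var[W]) = (11 - 22.5) / 8.3964 = -1.3696.
        Two-sided p = 2*Phi(z) = 0.170802.
Step 6: alpha = 0.05. fail to reject H0.

W+ = 34, W- = 11, W = min = 11, p = 0.170802, fail to reject H0.


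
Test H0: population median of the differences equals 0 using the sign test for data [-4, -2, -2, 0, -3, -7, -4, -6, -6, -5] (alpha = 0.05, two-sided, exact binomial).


Step 1: Discard zero differences. Original n = 10; n_eff = number of nonzero differences = 9.
Nonzero differences (with sign): -4, -2, -2, -3, -7, -4, -6, -6, -5
Step 2: Count signs: positive = 0, negative = 9.
Step 3: Under H0: P(positive) = 0.5, so the number of positives S ~ Bin(9, 0.5).
Step 4: Two-sided exact p-value = sum of Bin(9,0.5) probabilities at or below the observed probability = 0.003906.
Step 5: alpha = 0.05. reject H0.

n_eff = 9, pos = 0, neg = 9, p = 0.003906, reject H0.


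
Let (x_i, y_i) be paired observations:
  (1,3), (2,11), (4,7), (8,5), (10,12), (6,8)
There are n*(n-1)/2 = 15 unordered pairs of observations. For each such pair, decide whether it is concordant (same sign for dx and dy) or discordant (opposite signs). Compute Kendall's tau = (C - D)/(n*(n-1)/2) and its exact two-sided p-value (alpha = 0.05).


Step 1: Enumerate the 15 unordered pairs (i,j) with i<j and classify each by sign(x_j-x_i) * sign(y_j-y_i).
  (1,2):dx=+1,dy=+8->C; (1,3):dx=+3,dy=+4->C; (1,4):dx=+7,dy=+2->C; (1,5):dx=+9,dy=+9->C
  (1,6):dx=+5,dy=+5->C; (2,3):dx=+2,dy=-4->D; (2,4):dx=+6,dy=-6->D; (2,5):dx=+8,dy=+1->C
  (2,6):dx=+4,dy=-3->D; (3,4):dx=+4,dy=-2->D; (3,5):dx=+6,dy=+5->C; (3,6):dx=+2,dy=+1->C
  (4,5):dx=+2,dy=+7->C; (4,6):dx=-2,dy=+3->D; (5,6):dx=-4,dy=-4->C
Step 2: C = 10, D = 5, total pairs = 15.
Step 3: tau = (C - D)/(n(n-1)/2) = (10 - 5)/15 = 0.333333.
Step 4: Exact two-sided p-value (enumerate n! = 720 permutations of y under H0): p = 0.469444.
Step 5: alpha = 0.05. fail to reject H0.

tau_b = 0.3333 (C=10, D=5), p = 0.469444, fail to reject H0.


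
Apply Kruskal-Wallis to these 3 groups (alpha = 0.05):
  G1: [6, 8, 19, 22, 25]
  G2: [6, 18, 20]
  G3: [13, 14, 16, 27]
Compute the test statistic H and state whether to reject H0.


Step 1: Combine all N = 12 observations and assign midranks.
sorted (value, group, rank): (6,G1,1.5), (6,G2,1.5), (8,G1,3), (13,G3,4), (14,G3,5), (16,G3,6), (18,G2,7), (19,G1,8), (20,G2,9), (22,G1,10), (25,G1,11), (27,G3,12)
Step 2: Sum ranks within each group.
R_1 = 33.5 (n_1 = 5)
R_2 = 17.5 (n_2 = 3)
R_3 = 27 (n_3 = 4)
Step 3: H = 12/(N(N+1)) * sum(R_i^2/n_i) - 3(N+1)
     = 12/(12*13) * (33.5^2/5 + 17.5^2/3 + 27^2/4) - 3*13
     = 0.076923 * 508.783 - 39
     = 0.137179.
Step 4: Ties present; correction factor C = 1 - 6/(12^3 - 12) = 0.996503. Corrected H = 0.137179 / 0.996503 = 0.137661.
Step 5: Under H0, H ~ chi^2(2); p-value = 0.933485.
Step 6: alpha = 0.05. fail to reject H0.

H = 0.1377, df = 2, p = 0.933485, fail to reject H0.


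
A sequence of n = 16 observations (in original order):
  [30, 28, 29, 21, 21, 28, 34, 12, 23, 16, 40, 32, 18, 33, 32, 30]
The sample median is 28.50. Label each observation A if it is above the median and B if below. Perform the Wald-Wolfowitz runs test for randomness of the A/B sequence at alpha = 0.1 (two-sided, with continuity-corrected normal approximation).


Step 1: Compute median = 28.50; label A = above, B = below.
Labels in order: ABABBBABBBAABAAA  (n_A = 8, n_B = 8)
Step 2: Count runs R = 9.
Step 3: Under H0 (random ordering), E[R] = 2*n_A*n_B/(n_A+n_B) + 1 = 2*8*8/16 + 1 = 9.0000.
        Var[R] = 2*n_A*n_B*(2*n_A*n_B - n_A - n_B) / ((n_A+n_B)^2 * (n_A+n_B-1)) = 14336/3840 = 3.7333.
        SD[R] = 1.9322.
Step 4: R = E[R], so z = 0 with no continuity correction.
Step 5: Two-sided p-value via normal approximation = 2*(1 - Phi(|z|)) = 1.000000.
Step 6: alpha = 0.1. fail to reject H0.

R = 9, z = 0.0000, p = 1.000000, fail to reject H0.


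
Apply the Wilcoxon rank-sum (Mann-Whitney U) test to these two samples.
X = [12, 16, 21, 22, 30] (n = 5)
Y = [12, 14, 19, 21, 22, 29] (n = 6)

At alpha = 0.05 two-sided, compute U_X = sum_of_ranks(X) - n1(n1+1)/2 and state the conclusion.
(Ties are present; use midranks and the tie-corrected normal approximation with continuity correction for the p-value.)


Step 1: Combine and sort all 11 observations; assign midranks.
sorted (value, group): (12,X), (12,Y), (14,Y), (16,X), (19,Y), (21,X), (21,Y), (22,X), (22,Y), (29,Y), (30,X)
ranks: 12->1.5, 12->1.5, 14->3, 16->4, 19->5, 21->6.5, 21->6.5, 22->8.5, 22->8.5, 29->10, 30->11
Step 2: Rank sum for X: R1 = 1.5 + 4 + 6.5 + 8.5 + 11 = 31.5.
Step 3: U_X = R1 - n1(n1+1)/2 = 31.5 - 5*6/2 = 31.5 - 15 = 16.5.
       U_Y = n1*n2 - U_X = 30 - 16.5 = 13.5.
Step 4: Ties are present, so use the tie-corrected normal approximation (with continuity correction) for the p-value.
Step 5: p-value = 0.854145; compare to alpha = 0.05. fail to reject H0.

U_X = 16.5, p = 0.854145, fail to reject H0 at alpha = 0.05.


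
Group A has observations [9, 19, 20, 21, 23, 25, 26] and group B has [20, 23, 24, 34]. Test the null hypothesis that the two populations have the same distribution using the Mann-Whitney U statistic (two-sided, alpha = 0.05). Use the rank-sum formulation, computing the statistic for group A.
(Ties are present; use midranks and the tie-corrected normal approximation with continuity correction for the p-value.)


Step 1: Combine and sort all 11 observations; assign midranks.
sorted (value, group): (9,X), (19,X), (20,X), (20,Y), (21,X), (23,X), (23,Y), (24,Y), (25,X), (26,X), (34,Y)
ranks: 9->1, 19->2, 20->3.5, 20->3.5, 21->5, 23->6.5, 23->6.5, 24->8, 25->9, 26->10, 34->11
Step 2: Rank sum for X: R1 = 1 + 2 + 3.5 + 5 + 6.5 + 9 + 10 = 37.
Step 3: U_X = R1 - n1(n1+1)/2 = 37 - 7*8/2 = 37 - 28 = 9.
       U_Y = n1*n2 - U_X = 28 - 9 = 19.
Step 4: Ties are present, so use the tie-corrected normal approximation (with continuity correction) for the p-value.
Step 5: p-value = 0.392932; compare to alpha = 0.05. fail to reject H0.

U_X = 9, p = 0.392932, fail to reject H0 at alpha = 0.05.


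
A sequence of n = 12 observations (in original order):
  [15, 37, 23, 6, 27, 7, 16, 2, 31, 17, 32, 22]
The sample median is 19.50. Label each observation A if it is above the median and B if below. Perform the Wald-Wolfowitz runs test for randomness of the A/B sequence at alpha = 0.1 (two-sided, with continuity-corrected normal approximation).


Step 1: Compute median = 19.50; label A = above, B = below.
Labels in order: BAABABBBABAA  (n_A = 6, n_B = 6)
Step 2: Count runs R = 8.
Step 3: Under H0 (random ordering), E[R] = 2*n_A*n_B/(n_A+n_B) + 1 = 2*6*6/12 + 1 = 7.0000.
        Var[R] = 2*n_A*n_B*(2*n_A*n_B - n_A - n_B) / ((n_A+n_B)^2 * (n_A+n_B-1)) = 4320/1584 = 2.7273.
        SD[R] = 1.6514.
Step 4: Continuity-corrected z = (R - 0.5 - E[R]) / SD[R] = (8 - 0.5 - 7.0000) / 1.6514 = 0.3028.
Step 5: Two-sided p-value via normal approximation = 2*(1 - Phi(|z|)) = 0.762069.
Step 6: alpha = 0.1. fail to reject H0.

R = 8, z = 0.3028, p = 0.762069, fail to reject H0.


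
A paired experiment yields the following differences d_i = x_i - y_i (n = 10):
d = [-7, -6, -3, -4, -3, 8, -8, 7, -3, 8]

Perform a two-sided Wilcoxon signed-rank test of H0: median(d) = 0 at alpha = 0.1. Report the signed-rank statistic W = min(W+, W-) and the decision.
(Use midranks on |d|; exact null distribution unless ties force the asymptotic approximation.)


Step 1: Drop any zero differences (none here) and take |d_i|.
|d| = [7, 6, 3, 4, 3, 8, 8, 7, 3, 8]
Step 2: Midrank |d_i| (ties get averaged ranks).
ranks: |7|->6.5, |6|->5, |3|->2, |4|->4, |3|->2, |8|->9, |8|->9, |7|->6.5, |3|->2, |8|->9
Step 3: Attach original signs; sum ranks with positive sign and with negative sign.
W+ = 9 + 6.5 + 9 = 24.5
W- = 6.5 + 5 + 2 + 4 + 2 + 9 + 2 = 30.5
(Check: W+ + W- = 55 should equal n(n+1)/2 = 55.)
Step 4: Test statistic W = min(W+, W-) = 24.5.
Step 5: Ties in |d|, so use the tie-corrected normal approximation.
        E[W] = n(n+1)/4 = 10*11/4 = 27.5.
        Tie groups: |d|=3 (t=3), |d|=7 (t=2), |d|=8 (t=3); sum(t^3 - t) = 54.
        Var[W] = n(n+1)(2n+1)/24 - sum(t^3-t)/48 = 2310/24 - 54/48 = 95.125.
        z = (W - E[W]) / sqrt(Var[W]) = (24.5 - 27.5) / 9.7532 = -0.3076.
        Two-sided p = 2*Phi(z) = 0.758393.
Step 6: alpha = 0.1. fail to reject H0.

W+ = 24.5, W- = 30.5, W = min = 24.5, p = 0.758393, fail to reject H0.


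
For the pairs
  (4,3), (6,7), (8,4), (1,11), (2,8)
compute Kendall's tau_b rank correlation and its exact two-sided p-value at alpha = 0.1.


Step 1: Enumerate the 10 unordered pairs (i,j) with i<j and classify each by sign(x_j-x_i) * sign(y_j-y_i).
  (1,2):dx=+2,dy=+4->C; (1,3):dx=+4,dy=+1->C; (1,4):dx=-3,dy=+8->D; (1,5):dx=-2,dy=+5->D
  (2,3):dx=+2,dy=-3->D; (2,4):dx=-5,dy=+4->D; (2,5):dx=-4,dy=+1->D; (3,4):dx=-7,dy=+7->D
  (3,5):dx=-6,dy=+4->D; (4,5):dx=+1,dy=-3->D
Step 2: C = 2, D = 8, total pairs = 10.
Step 3: tau = (C - D)/(n(n-1)/2) = (2 - 8)/10 = -0.600000.
Step 4: Exact two-sided p-value (enumerate n! = 120 permutations of y under H0): p = 0.233333.
Step 5: alpha = 0.1. fail to reject H0.

tau_b = -0.6000 (C=2, D=8), p = 0.233333, fail to reject H0.


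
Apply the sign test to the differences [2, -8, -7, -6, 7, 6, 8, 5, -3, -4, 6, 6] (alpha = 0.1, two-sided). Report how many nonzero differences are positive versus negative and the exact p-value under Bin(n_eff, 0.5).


Step 1: Discard zero differences. Original n = 12; n_eff = number of nonzero differences = 12.
Nonzero differences (with sign): +2, -8, -7, -6, +7, +6, +8, +5, -3, -4, +6, +6
Step 2: Count signs: positive = 7, negative = 5.
Step 3: Under H0: P(positive) = 0.5, so the number of positives S ~ Bin(12, 0.5).
Step 4: Two-sided exact p-value = sum of Bin(12,0.5) probabilities at or below the observed probability = 0.774414.
Step 5: alpha = 0.1. fail to reject H0.

n_eff = 12, pos = 7, neg = 5, p = 0.774414, fail to reject H0.


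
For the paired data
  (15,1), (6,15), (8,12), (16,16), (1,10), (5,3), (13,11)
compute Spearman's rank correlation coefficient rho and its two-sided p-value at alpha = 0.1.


Step 1: Rank x and y separately (midranks; no ties here).
rank(x): 15->6, 6->3, 8->4, 16->7, 1->1, 5->2, 13->5
rank(y): 1->1, 15->6, 12->5, 16->7, 10->3, 3->2, 11->4
Step 2: d_i = R_x(i) - R_y(i); compute d_i^2.
  (6-1)^2=25, (3-6)^2=9, (4-5)^2=1, (7-7)^2=0, (1-3)^2=4, (2-2)^2=0, (5-4)^2=1
sum(d^2) = 40.
Step 3: rho = 1 - 6*40 / (7*(7^2 - 1)) = 1 - 240/336 = 0.285714.
Step 4: Under H0, t = rho * sqrt((n-2)/(1-rho^2)) = 0.6667 ~ t(5).
Step 5: Two-sided p-value from the t-distribution with 5 df = 0.534509.
Step 6: alpha = 0.1. fail to reject H0.

rho = 0.2857, p = 0.534509, fail to reject H0 at alpha = 0.1.


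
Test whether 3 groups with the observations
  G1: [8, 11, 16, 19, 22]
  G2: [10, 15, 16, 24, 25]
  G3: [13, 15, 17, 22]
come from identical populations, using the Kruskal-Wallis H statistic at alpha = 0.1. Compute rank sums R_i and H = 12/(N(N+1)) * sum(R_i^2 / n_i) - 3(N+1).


Step 1: Combine all N = 14 observations and assign midranks.
sorted (value, group, rank): (8,G1,1), (10,G2,2), (11,G1,3), (13,G3,4), (15,G2,5.5), (15,G3,5.5), (16,G1,7.5), (16,G2,7.5), (17,G3,9), (19,G1,10), (22,G1,11.5), (22,G3,11.5), (24,G2,13), (25,G2,14)
Step 2: Sum ranks within each group.
R_1 = 33 (n_1 = 5)
R_2 = 42 (n_2 = 5)
R_3 = 30 (n_3 = 4)
Step 3: H = 12/(N(N+1)) * sum(R_i^2/n_i) - 3(N+1)
     = 12/(14*15) * (33^2/5 + 42^2/5 + 30^2/4) - 3*15
     = 0.057143 * 795.6 - 45
     = 0.462857.
Step 4: Ties present; correction factor C = 1 - 18/(14^3 - 14) = 0.993407. Corrected H = 0.462857 / 0.993407 = 0.465929.
Step 5: Under H0, H ~ chi^2(2); p-value = 0.792182.
Step 6: alpha = 0.1. fail to reject H0.

H = 0.4659, df = 2, p = 0.792182, fail to reject H0.


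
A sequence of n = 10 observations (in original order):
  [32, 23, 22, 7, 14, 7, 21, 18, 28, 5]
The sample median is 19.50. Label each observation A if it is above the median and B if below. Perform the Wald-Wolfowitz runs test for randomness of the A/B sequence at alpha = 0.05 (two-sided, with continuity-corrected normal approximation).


Step 1: Compute median = 19.50; label A = above, B = below.
Labels in order: AAABBBABAB  (n_A = 5, n_B = 5)
Step 2: Count runs R = 6.
Step 3: Under H0 (random ordering), E[R] = 2*n_A*n_B/(n_A+n_B) + 1 = 2*5*5/10 + 1 = 6.0000.
        Var[R] = 2*n_A*n_B*(2*n_A*n_B - n_A - n_B) / ((n_A+n_B)^2 * (n_A+n_B-1)) = 2000/900 = 2.2222.
        SD[R] = 1.4907.
Step 4: R = E[R], so z = 0 with no continuity correction.
Step 5: Two-sided p-value via normal approximation = 2*(1 - Phi(|z|)) = 1.000000.
Step 6: alpha = 0.05. fail to reject H0.

R = 6, z = 0.0000, p = 1.000000, fail to reject H0.


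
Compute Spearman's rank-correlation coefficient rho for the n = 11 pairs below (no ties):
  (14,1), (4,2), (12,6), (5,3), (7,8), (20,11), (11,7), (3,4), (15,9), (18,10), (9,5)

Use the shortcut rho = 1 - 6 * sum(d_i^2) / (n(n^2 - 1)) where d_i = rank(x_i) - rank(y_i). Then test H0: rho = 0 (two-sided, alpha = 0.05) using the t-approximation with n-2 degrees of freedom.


Step 1: Rank x and y separately (midranks; no ties here).
rank(x): 14->8, 4->2, 12->7, 5->3, 7->4, 20->11, 11->6, 3->1, 15->9, 18->10, 9->5
rank(y): 1->1, 2->2, 6->6, 3->3, 8->8, 11->11, 7->7, 4->4, 9->9, 10->10, 5->5
Step 2: d_i = R_x(i) - R_y(i); compute d_i^2.
  (8-1)^2=49, (2-2)^2=0, (7-6)^2=1, (3-3)^2=0, (4-8)^2=16, (11-11)^2=0, (6-7)^2=1, (1-4)^2=9, (9-9)^2=0, (10-10)^2=0, (5-5)^2=0
sum(d^2) = 76.
Step 3: rho = 1 - 6*76 / (11*(11^2 - 1)) = 1 - 456/1320 = 0.654545.
Step 4: Under H0, t = rho * sqrt((n-2)/(1-rho^2)) = 2.5973 ~ t(9).
Step 5: Two-sided p-value from the t-distribution with 9 df = 0.028865.
Step 6: alpha = 0.05. reject H0.

rho = 0.6545, p = 0.028865, reject H0 at alpha = 0.05.


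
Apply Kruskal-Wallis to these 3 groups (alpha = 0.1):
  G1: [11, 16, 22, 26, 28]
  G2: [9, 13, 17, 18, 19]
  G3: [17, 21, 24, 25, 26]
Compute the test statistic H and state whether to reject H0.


Step 1: Combine all N = 15 observations and assign midranks.
sorted (value, group, rank): (9,G2,1), (11,G1,2), (13,G2,3), (16,G1,4), (17,G2,5.5), (17,G3,5.5), (18,G2,7), (19,G2,8), (21,G3,9), (22,G1,10), (24,G3,11), (25,G3,12), (26,G1,13.5), (26,G3,13.5), (28,G1,15)
Step 2: Sum ranks within each group.
R_1 = 44.5 (n_1 = 5)
R_2 = 24.5 (n_2 = 5)
R_3 = 51 (n_3 = 5)
Step 3: H = 12/(N(N+1)) * sum(R_i^2/n_i) - 3(N+1)
     = 12/(15*16) * (44.5^2/5 + 24.5^2/5 + 51^2/5) - 3*16
     = 0.050000 * 1036.3 - 48
     = 3.815000.
Step 4: Ties present; correction factor C = 1 - 12/(15^3 - 15) = 0.996429. Corrected H = 3.815000 / 0.996429 = 3.828674.
Step 5: Under H0, H ~ chi^2(2); p-value = 0.147440.
Step 6: alpha = 0.1. fail to reject H0.

H = 3.8287, df = 2, p = 0.147440, fail to reject H0.


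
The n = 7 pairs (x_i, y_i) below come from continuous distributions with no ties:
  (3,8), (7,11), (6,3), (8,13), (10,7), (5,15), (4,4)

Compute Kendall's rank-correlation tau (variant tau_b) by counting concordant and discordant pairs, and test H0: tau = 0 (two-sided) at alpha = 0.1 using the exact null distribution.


Step 1: Enumerate the 21 unordered pairs (i,j) with i<j and classify each by sign(x_j-x_i) * sign(y_j-y_i).
  (1,2):dx=+4,dy=+3->C; (1,3):dx=+3,dy=-5->D; (1,4):dx=+5,dy=+5->C; (1,5):dx=+7,dy=-1->D
  (1,6):dx=+2,dy=+7->C; (1,7):dx=+1,dy=-4->D; (2,3):dx=-1,dy=-8->C; (2,4):dx=+1,dy=+2->C
  (2,5):dx=+3,dy=-4->D; (2,6):dx=-2,dy=+4->D; (2,7):dx=-3,dy=-7->C; (3,4):dx=+2,dy=+10->C
  (3,5):dx=+4,dy=+4->C; (3,6):dx=-1,dy=+12->D; (3,7):dx=-2,dy=+1->D; (4,5):dx=+2,dy=-6->D
  (4,6):dx=-3,dy=+2->D; (4,7):dx=-4,dy=-9->C; (5,6):dx=-5,dy=+8->D; (5,7):dx=-6,dy=-3->C
  (6,7):dx=-1,dy=-11->C
Step 2: C = 11, D = 10, total pairs = 21.
Step 3: tau = (C - D)/(n(n-1)/2) = (11 - 10)/21 = 0.047619.
Step 4: Exact two-sided p-value (enumerate n! = 5040 permutations of y under H0): p = 1.000000.
Step 5: alpha = 0.1. fail to reject H0.

tau_b = 0.0476 (C=11, D=10), p = 1.000000, fail to reject H0.


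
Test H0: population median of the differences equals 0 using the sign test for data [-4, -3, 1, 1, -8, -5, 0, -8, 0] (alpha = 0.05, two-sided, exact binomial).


Step 1: Discard zero differences. Original n = 9; n_eff = number of nonzero differences = 7.
Nonzero differences (with sign): -4, -3, +1, +1, -8, -5, -8
Step 2: Count signs: positive = 2, negative = 5.
Step 3: Under H0: P(positive) = 0.5, so the number of positives S ~ Bin(7, 0.5).
Step 4: Two-sided exact p-value = sum of Bin(7,0.5) probabilities at or below the observed probability = 0.453125.
Step 5: alpha = 0.05. fail to reject H0.

n_eff = 7, pos = 2, neg = 5, p = 0.453125, fail to reject H0.


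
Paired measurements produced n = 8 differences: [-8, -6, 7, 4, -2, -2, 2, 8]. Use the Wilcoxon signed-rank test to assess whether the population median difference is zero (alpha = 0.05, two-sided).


Step 1: Drop any zero differences (none here) and take |d_i|.
|d| = [8, 6, 7, 4, 2, 2, 2, 8]
Step 2: Midrank |d_i| (ties get averaged ranks).
ranks: |8|->7.5, |6|->5, |7|->6, |4|->4, |2|->2, |2|->2, |2|->2, |8|->7.5
Step 3: Attach original signs; sum ranks with positive sign and with negative sign.
W+ = 6 + 4 + 2 + 7.5 = 19.5
W- = 7.5 + 5 + 2 + 2 = 16.5
(Check: W+ + W- = 36 should equal n(n+1)/2 = 36.)
Step 4: Test statistic W = min(W+, W-) = 16.5.
Step 5: Ties in |d|, so use the tie-corrected normal approximation.
        E[W] = n(n+1)/4 = 8*9/4 = 18.
        Tie groups: |d|=2 (t=3), |d|=8 (t=2); sum(t^3 - t) = 30.
        Var[W] = n(n+1)(2n+1)/24 - sum(t^3-t)/48 = 1224/24 - 30/48 = 50.375.
        z = (W - E[W]) / sqrt(Var[W]) = (16.5 - 18) / 7.0975 = -0.2113.
        Two-sided p = 2*Phi(z) = 0.832621.
Step 6: alpha = 0.05. fail to reject H0.

W+ = 19.5, W- = 16.5, W = min = 16.5, p = 0.832621, fail to reject H0.


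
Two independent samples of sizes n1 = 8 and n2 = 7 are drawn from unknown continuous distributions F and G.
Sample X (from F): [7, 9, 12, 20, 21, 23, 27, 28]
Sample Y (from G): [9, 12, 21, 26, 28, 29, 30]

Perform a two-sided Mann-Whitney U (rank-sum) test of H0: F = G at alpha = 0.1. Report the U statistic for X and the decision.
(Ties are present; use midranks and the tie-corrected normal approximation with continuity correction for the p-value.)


Step 1: Combine and sort all 15 observations; assign midranks.
sorted (value, group): (7,X), (9,X), (9,Y), (12,X), (12,Y), (20,X), (21,X), (21,Y), (23,X), (26,Y), (27,X), (28,X), (28,Y), (29,Y), (30,Y)
ranks: 7->1, 9->2.5, 9->2.5, 12->4.5, 12->4.5, 20->6, 21->7.5, 21->7.5, 23->9, 26->10, 27->11, 28->12.5, 28->12.5, 29->14, 30->15
Step 2: Rank sum for X: R1 = 1 + 2.5 + 4.5 + 6 + 7.5 + 9 + 11 + 12.5 = 54.
Step 3: U_X = R1 - n1(n1+1)/2 = 54 - 8*9/2 = 54 - 36 = 18.
       U_Y = n1*n2 - U_X = 56 - 18 = 38.
Step 4: Ties are present, so use the tie-corrected normal approximation (with continuity correction) for the p-value.
Step 5: p-value = 0.269871; compare to alpha = 0.1. fail to reject H0.

U_X = 18, p = 0.269871, fail to reject H0 at alpha = 0.1.


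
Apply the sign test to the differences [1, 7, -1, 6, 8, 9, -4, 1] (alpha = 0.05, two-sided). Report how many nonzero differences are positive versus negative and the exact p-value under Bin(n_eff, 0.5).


Step 1: Discard zero differences. Original n = 8; n_eff = number of nonzero differences = 8.
Nonzero differences (with sign): +1, +7, -1, +6, +8, +9, -4, +1
Step 2: Count signs: positive = 6, negative = 2.
Step 3: Under H0: P(positive) = 0.5, so the number of positives S ~ Bin(8, 0.5).
Step 4: Two-sided exact p-value = sum of Bin(8,0.5) probabilities at or below the observed probability = 0.289062.
Step 5: alpha = 0.05. fail to reject H0.

n_eff = 8, pos = 6, neg = 2, p = 0.289062, fail to reject H0.


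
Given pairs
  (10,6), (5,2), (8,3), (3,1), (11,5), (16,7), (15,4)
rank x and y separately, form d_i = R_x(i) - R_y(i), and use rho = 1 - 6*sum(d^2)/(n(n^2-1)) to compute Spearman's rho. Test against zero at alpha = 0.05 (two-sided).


Step 1: Rank x and y separately (midranks; no ties here).
rank(x): 10->4, 5->2, 8->3, 3->1, 11->5, 16->7, 15->6
rank(y): 6->6, 2->2, 3->3, 1->1, 5->5, 7->7, 4->4
Step 2: d_i = R_x(i) - R_y(i); compute d_i^2.
  (4-6)^2=4, (2-2)^2=0, (3-3)^2=0, (1-1)^2=0, (5-5)^2=0, (7-7)^2=0, (6-4)^2=4
sum(d^2) = 8.
Step 3: rho = 1 - 6*8 / (7*(7^2 - 1)) = 1 - 48/336 = 0.857143.
Step 4: Under H0, t = rho * sqrt((n-2)/(1-rho^2)) = 3.7210 ~ t(5).
Step 5: Two-sided p-value from the t-distribution with 5 df = 0.013697.
Step 6: alpha = 0.05. reject H0.

rho = 0.8571, p = 0.013697, reject H0 at alpha = 0.05.


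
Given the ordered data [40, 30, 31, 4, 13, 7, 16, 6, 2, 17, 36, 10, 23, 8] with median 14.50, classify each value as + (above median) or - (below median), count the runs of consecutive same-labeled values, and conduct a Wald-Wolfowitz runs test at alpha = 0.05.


Step 1: Compute median = 14.50; label A = above, B = below.
Labels in order: AAABBBABBAABAB  (n_A = 7, n_B = 7)
Step 2: Count runs R = 8.
Step 3: Under H0 (random ordering), E[R] = 2*n_A*n_B/(n_A+n_B) + 1 = 2*7*7/14 + 1 = 8.0000.
        Var[R] = 2*n_A*n_B*(2*n_A*n_B - n_A - n_B) / ((n_A+n_B)^2 * (n_A+n_B-1)) = 8232/2548 = 3.2308.
        SD[R] = 1.7974.
Step 4: R = E[R], so z = 0 with no continuity correction.
Step 5: Two-sided p-value via normal approximation = 2*(1 - Phi(|z|)) = 1.000000.
Step 6: alpha = 0.05. fail to reject H0.

R = 8, z = 0.0000, p = 1.000000, fail to reject H0.


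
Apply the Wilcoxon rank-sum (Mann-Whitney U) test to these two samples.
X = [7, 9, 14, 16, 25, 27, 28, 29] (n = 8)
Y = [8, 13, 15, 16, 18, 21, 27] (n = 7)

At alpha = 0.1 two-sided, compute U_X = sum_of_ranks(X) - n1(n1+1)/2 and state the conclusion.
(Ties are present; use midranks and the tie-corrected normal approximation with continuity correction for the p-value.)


Step 1: Combine and sort all 15 observations; assign midranks.
sorted (value, group): (7,X), (8,Y), (9,X), (13,Y), (14,X), (15,Y), (16,X), (16,Y), (18,Y), (21,Y), (25,X), (27,X), (27,Y), (28,X), (29,X)
ranks: 7->1, 8->2, 9->3, 13->4, 14->5, 15->6, 16->7.5, 16->7.5, 18->9, 21->10, 25->11, 27->12.5, 27->12.5, 28->14, 29->15
Step 2: Rank sum for X: R1 = 1 + 3 + 5 + 7.5 + 11 + 12.5 + 14 + 15 = 69.
Step 3: U_X = R1 - n1(n1+1)/2 = 69 - 8*9/2 = 69 - 36 = 33.
       U_Y = n1*n2 - U_X = 56 - 33 = 23.
Step 4: Ties are present, so use the tie-corrected normal approximation (with continuity correction) for the p-value.
Step 5: p-value = 0.601875; compare to alpha = 0.1. fail to reject H0.

U_X = 33, p = 0.601875, fail to reject H0 at alpha = 0.1.


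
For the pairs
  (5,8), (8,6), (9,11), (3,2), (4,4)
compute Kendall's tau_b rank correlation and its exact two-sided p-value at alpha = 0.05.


Step 1: Enumerate the 10 unordered pairs (i,j) with i<j and classify each by sign(x_j-x_i) * sign(y_j-y_i).
  (1,2):dx=+3,dy=-2->D; (1,3):dx=+4,dy=+3->C; (1,4):dx=-2,dy=-6->C; (1,5):dx=-1,dy=-4->C
  (2,3):dx=+1,dy=+5->C; (2,4):dx=-5,dy=-4->C; (2,5):dx=-4,dy=-2->C; (3,4):dx=-6,dy=-9->C
  (3,5):dx=-5,dy=-7->C; (4,5):dx=+1,dy=+2->C
Step 2: C = 9, D = 1, total pairs = 10.
Step 3: tau = (C - D)/(n(n-1)/2) = (9 - 1)/10 = 0.800000.
Step 4: Exact two-sided p-value (enumerate n! = 120 permutations of y under H0): p = 0.083333.
Step 5: alpha = 0.05. fail to reject H0.

tau_b = 0.8000 (C=9, D=1), p = 0.083333, fail to reject H0.


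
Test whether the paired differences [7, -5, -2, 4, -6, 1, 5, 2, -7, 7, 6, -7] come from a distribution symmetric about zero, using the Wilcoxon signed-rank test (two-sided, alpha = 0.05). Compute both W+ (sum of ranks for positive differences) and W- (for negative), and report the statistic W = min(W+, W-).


Step 1: Drop any zero differences (none here) and take |d_i|.
|d| = [7, 5, 2, 4, 6, 1, 5, 2, 7, 7, 6, 7]
Step 2: Midrank |d_i| (ties get averaged ranks).
ranks: |7|->10.5, |5|->5.5, |2|->2.5, |4|->4, |6|->7.5, |1|->1, |5|->5.5, |2|->2.5, |7|->10.5, |7|->10.5, |6|->7.5, |7|->10.5
Step 3: Attach original signs; sum ranks with positive sign and with negative sign.
W+ = 10.5 + 4 + 1 + 5.5 + 2.5 + 10.5 + 7.5 = 41.5
W- = 5.5 + 2.5 + 7.5 + 10.5 + 10.5 = 36.5
(Check: W+ + W- = 78 should equal n(n+1)/2 = 78.)
Step 4: Test statistic W = min(W+, W-) = 36.5.
Step 5: Ties in |d|, so use the tie-corrected normal approximation.
        E[W] = n(n+1)/4 = 12*13/4 = 39.
        Tie groups: |d|=2 (t=2), |d|=5 (t=2), |d|=6 (t=2), |d|=7 (t=4); sum(t^3 - t) = 78.
        Var[W] = n(n+1)(2n+1)/24 - sum(t^3-t)/48 = 3900/24 - 78/48 = 160.875.
        z = (W - E[W]) / sqrt(Var[W]) = (36.5 - 39) / 12.6837 = -0.1971.
        Two-sided p = 2*Phi(z) = 0.843746.
Step 6: alpha = 0.05. fail to reject H0.

W+ = 41.5, W- = 36.5, W = min = 36.5, p = 0.843746, fail to reject H0.


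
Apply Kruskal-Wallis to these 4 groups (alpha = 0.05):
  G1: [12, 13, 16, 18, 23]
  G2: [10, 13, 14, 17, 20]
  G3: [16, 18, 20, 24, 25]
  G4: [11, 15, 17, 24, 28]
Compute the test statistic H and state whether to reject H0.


Step 1: Combine all N = 20 observations and assign midranks.
sorted (value, group, rank): (10,G2,1), (11,G4,2), (12,G1,3), (13,G1,4.5), (13,G2,4.5), (14,G2,6), (15,G4,7), (16,G1,8.5), (16,G3,8.5), (17,G2,10.5), (17,G4,10.5), (18,G1,12.5), (18,G3,12.5), (20,G2,14.5), (20,G3,14.5), (23,G1,16), (24,G3,17.5), (24,G4,17.5), (25,G3,19), (28,G4,20)
Step 2: Sum ranks within each group.
R_1 = 44.5 (n_1 = 5)
R_2 = 36.5 (n_2 = 5)
R_3 = 72 (n_3 = 5)
R_4 = 57 (n_4 = 5)
Step 3: H = 12/(N(N+1)) * sum(R_i^2/n_i) - 3(N+1)
     = 12/(20*21) * (44.5^2/5 + 36.5^2/5 + 72^2/5 + 57^2/5) - 3*21
     = 0.028571 * 2349.1 - 63
     = 4.117143.
Step 4: Ties present; correction factor C = 1 - 36/(20^3 - 20) = 0.995489. Corrected H = 4.117143 / 0.995489 = 4.135801.
Step 5: Under H0, H ~ chi^2(3); p-value = 0.247169.
Step 6: alpha = 0.05. fail to reject H0.

H = 4.1358, df = 3, p = 0.247169, fail to reject H0.


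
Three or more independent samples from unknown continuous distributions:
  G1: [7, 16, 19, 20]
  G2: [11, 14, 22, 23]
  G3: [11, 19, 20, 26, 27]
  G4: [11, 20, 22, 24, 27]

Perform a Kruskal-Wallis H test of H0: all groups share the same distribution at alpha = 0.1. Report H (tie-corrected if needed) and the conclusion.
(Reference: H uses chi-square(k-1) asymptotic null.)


Step 1: Combine all N = 18 observations and assign midranks.
sorted (value, group, rank): (7,G1,1), (11,G2,3), (11,G3,3), (11,G4,3), (14,G2,5), (16,G1,6), (19,G1,7.5), (19,G3,7.5), (20,G1,10), (20,G3,10), (20,G4,10), (22,G2,12.5), (22,G4,12.5), (23,G2,14), (24,G4,15), (26,G3,16), (27,G3,17.5), (27,G4,17.5)
Step 2: Sum ranks within each group.
R_1 = 24.5 (n_1 = 4)
R_2 = 34.5 (n_2 = 4)
R_3 = 54 (n_3 = 5)
R_4 = 58 (n_4 = 5)
Step 3: H = 12/(N(N+1)) * sum(R_i^2/n_i) - 3(N+1)
     = 12/(18*19) * (24.5^2/4 + 34.5^2/4 + 54^2/5 + 58^2/5) - 3*19
     = 0.035088 * 1703.62 - 57
     = 2.776316.
Step 4: Ties present; correction factor C = 1 - 66/(18^3 - 18) = 0.988648. Corrected H = 2.776316 / 0.988648 = 2.808194.
Step 5: Under H0, H ~ chi^2(3); p-value = 0.422153.
Step 6: alpha = 0.1. fail to reject H0.

H = 2.8082, df = 3, p = 0.422153, fail to reject H0.


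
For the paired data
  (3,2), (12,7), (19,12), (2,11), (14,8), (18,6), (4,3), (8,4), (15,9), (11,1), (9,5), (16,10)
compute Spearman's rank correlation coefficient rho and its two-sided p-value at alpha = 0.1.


Step 1: Rank x and y separately (midranks; no ties here).
rank(x): 3->2, 12->7, 19->12, 2->1, 14->8, 18->11, 4->3, 8->4, 15->9, 11->6, 9->5, 16->10
rank(y): 2->2, 7->7, 12->12, 11->11, 8->8, 6->6, 3->3, 4->4, 9->9, 1->1, 5->5, 10->10
Step 2: d_i = R_x(i) - R_y(i); compute d_i^2.
  (2-2)^2=0, (7-7)^2=0, (12-12)^2=0, (1-11)^2=100, (8-8)^2=0, (11-6)^2=25, (3-3)^2=0, (4-4)^2=0, (9-9)^2=0, (6-1)^2=25, (5-5)^2=0, (10-10)^2=0
sum(d^2) = 150.
Step 3: rho = 1 - 6*150 / (12*(12^2 - 1)) = 1 - 900/1716 = 0.475524.
Step 4: Under H0, t = rho * sqrt((n-2)/(1-rho^2)) = 1.7094 ~ t(10).
Step 5: Two-sided p-value from the t-distribution with 10 df = 0.118176.
Step 6: alpha = 0.1. fail to reject H0.

rho = 0.4755, p = 0.118176, fail to reject H0 at alpha = 0.1.


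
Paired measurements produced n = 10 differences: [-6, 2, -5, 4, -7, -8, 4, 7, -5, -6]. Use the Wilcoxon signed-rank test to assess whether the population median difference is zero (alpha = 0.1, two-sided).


Step 1: Drop any zero differences (none here) and take |d_i|.
|d| = [6, 2, 5, 4, 7, 8, 4, 7, 5, 6]
Step 2: Midrank |d_i| (ties get averaged ranks).
ranks: |6|->6.5, |2|->1, |5|->4.5, |4|->2.5, |7|->8.5, |8|->10, |4|->2.5, |7|->8.5, |5|->4.5, |6|->6.5
Step 3: Attach original signs; sum ranks with positive sign and with negative sign.
W+ = 1 + 2.5 + 2.5 + 8.5 = 14.5
W- = 6.5 + 4.5 + 8.5 + 10 + 4.5 + 6.5 = 40.5
(Check: W+ + W- = 55 should equal n(n+1)/2 = 55.)
Step 4: Test statistic W = min(W+, W-) = 14.5.
Step 5: Ties in |d|, so use the tie-corrected normal approximation.
        E[W] = n(n+1)/4 = 10*11/4 = 27.5.
        Tie groups: |d|=4 (t=2), |d|=5 (t=2), |d|=6 (t=2), |d|=7 (t=2); sum(t^3 - t) = 24.
        Var[W] = n(n+1)(2n+1)/24 - sum(t^3-t)/48 = 2310/24 - 24/48 = 95.75.
        z = (W - E[W]) / sqrt(Var[W]) = (14.5 - 27.5) / 9.7852 = -1.3285.
        Two-sided p = 2*Phi(z) = 0.184000.
Step 6: alpha = 0.1. fail to reject H0.

W+ = 14.5, W- = 40.5, W = min = 14.5, p = 0.184000, fail to reject H0.


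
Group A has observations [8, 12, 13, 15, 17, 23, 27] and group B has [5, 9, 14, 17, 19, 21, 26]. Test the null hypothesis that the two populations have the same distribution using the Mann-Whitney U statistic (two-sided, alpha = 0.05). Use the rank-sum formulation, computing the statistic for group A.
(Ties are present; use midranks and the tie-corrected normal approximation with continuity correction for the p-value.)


Step 1: Combine and sort all 14 observations; assign midranks.
sorted (value, group): (5,Y), (8,X), (9,Y), (12,X), (13,X), (14,Y), (15,X), (17,X), (17,Y), (19,Y), (21,Y), (23,X), (26,Y), (27,X)
ranks: 5->1, 8->2, 9->3, 12->4, 13->5, 14->6, 15->7, 17->8.5, 17->8.5, 19->10, 21->11, 23->12, 26->13, 27->14
Step 2: Rank sum for X: R1 = 2 + 4 + 5 + 7 + 8.5 + 12 + 14 = 52.5.
Step 3: U_X = R1 - n1(n1+1)/2 = 52.5 - 7*8/2 = 52.5 - 28 = 24.5.
       U_Y = n1*n2 - U_X = 49 - 24.5 = 24.5.
Step 4: Ties are present, so use the tie-corrected normal approximation (with continuity correction) for the p-value.
Step 5: p-value = 1.000000; compare to alpha = 0.05. fail to reject H0.

U_X = 24.5, p = 1.000000, fail to reject H0 at alpha = 0.05.


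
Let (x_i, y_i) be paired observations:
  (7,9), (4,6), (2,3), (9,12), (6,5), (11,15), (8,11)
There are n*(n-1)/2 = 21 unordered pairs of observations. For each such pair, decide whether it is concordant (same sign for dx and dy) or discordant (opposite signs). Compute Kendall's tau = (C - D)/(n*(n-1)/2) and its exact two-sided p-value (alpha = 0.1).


Step 1: Enumerate the 21 unordered pairs (i,j) with i<j and classify each by sign(x_j-x_i) * sign(y_j-y_i).
  (1,2):dx=-3,dy=-3->C; (1,3):dx=-5,dy=-6->C; (1,4):dx=+2,dy=+3->C; (1,5):dx=-1,dy=-4->C
  (1,6):dx=+4,dy=+6->C; (1,7):dx=+1,dy=+2->C; (2,3):dx=-2,dy=-3->C; (2,4):dx=+5,dy=+6->C
  (2,5):dx=+2,dy=-1->D; (2,6):dx=+7,dy=+9->C; (2,7):dx=+4,dy=+5->C; (3,4):dx=+7,dy=+9->C
  (3,5):dx=+4,dy=+2->C; (3,6):dx=+9,dy=+12->C; (3,7):dx=+6,dy=+8->C; (4,5):dx=-3,dy=-7->C
  (4,6):dx=+2,dy=+3->C; (4,7):dx=-1,dy=-1->C; (5,6):dx=+5,dy=+10->C; (5,7):dx=+2,dy=+6->C
  (6,7):dx=-3,dy=-4->C
Step 2: C = 20, D = 1, total pairs = 21.
Step 3: tau = (C - D)/(n(n-1)/2) = (20 - 1)/21 = 0.904762.
Step 4: Exact two-sided p-value (enumerate n! = 5040 permutations of y under H0): p = 0.002778.
Step 5: alpha = 0.1. reject H0.

tau_b = 0.9048 (C=20, D=1), p = 0.002778, reject H0.


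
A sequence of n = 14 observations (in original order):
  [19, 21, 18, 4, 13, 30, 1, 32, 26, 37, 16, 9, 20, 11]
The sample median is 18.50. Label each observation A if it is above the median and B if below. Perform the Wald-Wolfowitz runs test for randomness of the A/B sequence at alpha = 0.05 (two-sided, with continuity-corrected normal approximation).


Step 1: Compute median = 18.50; label A = above, B = below.
Labels in order: AABBBABAAABBAB  (n_A = 7, n_B = 7)
Step 2: Count runs R = 8.
Step 3: Under H0 (random ordering), E[R] = 2*n_A*n_B/(n_A+n_B) + 1 = 2*7*7/14 + 1 = 8.0000.
        Var[R] = 2*n_A*n_B*(2*n_A*n_B - n_A - n_B) / ((n_A+n_B)^2 * (n_A+n_B-1)) = 8232/2548 = 3.2308.
        SD[R] = 1.7974.
Step 4: R = E[R], so z = 0 with no continuity correction.
Step 5: Two-sided p-value via normal approximation = 2*(1 - Phi(|z|)) = 1.000000.
Step 6: alpha = 0.05. fail to reject H0.

R = 8, z = 0.0000, p = 1.000000, fail to reject H0.


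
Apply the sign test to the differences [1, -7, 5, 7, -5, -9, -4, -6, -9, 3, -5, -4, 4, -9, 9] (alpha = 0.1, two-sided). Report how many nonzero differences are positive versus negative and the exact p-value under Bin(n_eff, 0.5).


Step 1: Discard zero differences. Original n = 15; n_eff = number of nonzero differences = 15.
Nonzero differences (with sign): +1, -7, +5, +7, -5, -9, -4, -6, -9, +3, -5, -4, +4, -9, +9
Step 2: Count signs: positive = 6, negative = 9.
Step 3: Under H0: P(positive) = 0.5, so the number of positives S ~ Bin(15, 0.5).
Step 4: Two-sided exact p-value = sum of Bin(15,0.5) probabilities at or below the observed probability = 0.607239.
Step 5: alpha = 0.1. fail to reject H0.

n_eff = 15, pos = 6, neg = 9, p = 0.607239, fail to reject H0.


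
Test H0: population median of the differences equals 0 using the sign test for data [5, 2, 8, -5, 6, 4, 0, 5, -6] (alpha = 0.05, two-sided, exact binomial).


Step 1: Discard zero differences. Original n = 9; n_eff = number of nonzero differences = 8.
Nonzero differences (with sign): +5, +2, +8, -5, +6, +4, +5, -6
Step 2: Count signs: positive = 6, negative = 2.
Step 3: Under H0: P(positive) = 0.5, so the number of positives S ~ Bin(8, 0.5).
Step 4: Two-sided exact p-value = sum of Bin(8,0.5) probabilities at or below the observed probability = 0.289062.
Step 5: alpha = 0.05. fail to reject H0.

n_eff = 8, pos = 6, neg = 2, p = 0.289062, fail to reject H0.


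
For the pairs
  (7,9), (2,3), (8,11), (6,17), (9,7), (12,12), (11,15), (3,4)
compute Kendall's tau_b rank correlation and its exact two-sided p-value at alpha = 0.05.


Step 1: Enumerate the 28 unordered pairs (i,j) with i<j and classify each by sign(x_j-x_i) * sign(y_j-y_i).
  (1,2):dx=-5,dy=-6->C; (1,3):dx=+1,dy=+2->C; (1,4):dx=-1,dy=+8->D; (1,5):dx=+2,dy=-2->D
  (1,6):dx=+5,dy=+3->C; (1,7):dx=+4,dy=+6->C; (1,8):dx=-4,dy=-5->C; (2,3):dx=+6,dy=+8->C
  (2,4):dx=+4,dy=+14->C; (2,5):dx=+7,dy=+4->C; (2,6):dx=+10,dy=+9->C; (2,7):dx=+9,dy=+12->C
  (2,8):dx=+1,dy=+1->C; (3,4):dx=-2,dy=+6->D; (3,5):dx=+1,dy=-4->D; (3,6):dx=+4,dy=+1->C
  (3,7):dx=+3,dy=+4->C; (3,8):dx=-5,dy=-7->C; (4,5):dx=+3,dy=-10->D; (4,6):dx=+6,dy=-5->D
  (4,7):dx=+5,dy=-2->D; (4,8):dx=-3,dy=-13->C; (5,6):dx=+3,dy=+5->C; (5,7):dx=+2,dy=+8->C
  (5,8):dx=-6,dy=-3->C; (6,7):dx=-1,dy=+3->D; (6,8):dx=-9,dy=-8->C; (7,8):dx=-8,dy=-11->C
Step 2: C = 20, D = 8, total pairs = 28.
Step 3: tau = (C - D)/(n(n-1)/2) = (20 - 8)/28 = 0.428571.
Step 4: Exact two-sided p-value (enumerate n! = 40320 permutations of y under H0): p = 0.178869.
Step 5: alpha = 0.05. fail to reject H0.

tau_b = 0.4286 (C=20, D=8), p = 0.178869, fail to reject H0.


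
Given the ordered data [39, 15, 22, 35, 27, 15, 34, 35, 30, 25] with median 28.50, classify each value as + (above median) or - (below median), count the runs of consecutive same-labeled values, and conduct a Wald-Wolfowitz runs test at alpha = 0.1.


Step 1: Compute median = 28.50; label A = above, B = below.
Labels in order: ABBABBAAAB  (n_A = 5, n_B = 5)
Step 2: Count runs R = 6.
Step 3: Under H0 (random ordering), E[R] = 2*n_A*n_B/(n_A+n_B) + 1 = 2*5*5/10 + 1 = 6.0000.
        Var[R] = 2*n_A*n_B*(2*n_A*n_B - n_A - n_B) / ((n_A+n_B)^2 * (n_A+n_B-1)) = 2000/900 = 2.2222.
        SD[R] = 1.4907.
Step 4: R = E[R], so z = 0 with no continuity correction.
Step 5: Two-sided p-value via normal approximation = 2*(1 - Phi(|z|)) = 1.000000.
Step 6: alpha = 0.1. fail to reject H0.

R = 6, z = 0.0000, p = 1.000000, fail to reject H0.


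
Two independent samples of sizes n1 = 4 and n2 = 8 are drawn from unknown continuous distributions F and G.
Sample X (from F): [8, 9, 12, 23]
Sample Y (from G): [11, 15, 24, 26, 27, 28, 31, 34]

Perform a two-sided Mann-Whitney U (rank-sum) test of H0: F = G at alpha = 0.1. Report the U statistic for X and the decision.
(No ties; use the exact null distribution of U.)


Step 1: Combine and sort all 12 observations; assign midranks.
sorted (value, group): (8,X), (9,X), (11,Y), (12,X), (15,Y), (23,X), (24,Y), (26,Y), (27,Y), (28,Y), (31,Y), (34,Y)
ranks: 8->1, 9->2, 11->3, 12->4, 15->5, 23->6, 24->7, 26->8, 27->9, 28->10, 31->11, 34->12
Step 2: Rank sum for X: R1 = 1 + 2 + 4 + 6 = 13.
Step 3: U_X = R1 - n1(n1+1)/2 = 13 - 4*5/2 = 13 - 10 = 3.
       U_Y = n1*n2 - U_X = 32 - 3 = 29.
Step 4: No ties, so the exact null distribution of U (based on enumerating the C(12,4) = 495 equally likely rank assignments) gives the two-sided p-value.
Step 5: p-value = 0.028283; compare to alpha = 0.1. reject H0.

U_X = 3, p = 0.028283, reject H0 at alpha = 0.1.


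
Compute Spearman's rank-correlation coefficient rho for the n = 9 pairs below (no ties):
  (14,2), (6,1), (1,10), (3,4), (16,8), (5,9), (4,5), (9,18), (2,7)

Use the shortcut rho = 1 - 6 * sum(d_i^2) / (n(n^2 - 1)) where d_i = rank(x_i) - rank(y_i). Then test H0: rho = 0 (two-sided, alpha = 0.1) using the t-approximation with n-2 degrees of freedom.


Step 1: Rank x and y separately (midranks; no ties here).
rank(x): 14->8, 6->6, 1->1, 3->3, 16->9, 5->5, 4->4, 9->7, 2->2
rank(y): 2->2, 1->1, 10->8, 4->3, 8->6, 9->7, 5->4, 18->9, 7->5
Step 2: d_i = R_x(i) - R_y(i); compute d_i^2.
  (8-2)^2=36, (6-1)^2=25, (1-8)^2=49, (3-3)^2=0, (9-6)^2=9, (5-7)^2=4, (4-4)^2=0, (7-9)^2=4, (2-5)^2=9
sum(d^2) = 136.
Step 3: rho = 1 - 6*136 / (9*(9^2 - 1)) = 1 - 816/720 = -0.133333.
Step 4: Under H0, t = rho * sqrt((n-2)/(1-rho^2)) = -0.3559 ~ t(7).
Step 5: Two-sided p-value from the t-distribution with 7 df = 0.732368.
Step 6: alpha = 0.1. fail to reject H0.

rho = -0.1333, p = 0.732368, fail to reject H0 at alpha = 0.1.
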